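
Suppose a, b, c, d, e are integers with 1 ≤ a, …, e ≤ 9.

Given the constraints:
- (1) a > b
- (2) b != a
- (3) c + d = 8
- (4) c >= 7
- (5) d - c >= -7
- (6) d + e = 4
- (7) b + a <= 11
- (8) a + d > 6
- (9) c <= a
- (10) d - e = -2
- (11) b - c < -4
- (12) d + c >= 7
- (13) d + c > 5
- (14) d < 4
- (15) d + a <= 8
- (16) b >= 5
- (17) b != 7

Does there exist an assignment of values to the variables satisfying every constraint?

From constraint 16: b ≥ 5. From constraints 4 and 9: a ≥ c ≥ 7. Hence b + a ≥ 12. But constraint 7 requires b + a ≤ 11, and 11 < 12. Contradiction.

Unsatisfiable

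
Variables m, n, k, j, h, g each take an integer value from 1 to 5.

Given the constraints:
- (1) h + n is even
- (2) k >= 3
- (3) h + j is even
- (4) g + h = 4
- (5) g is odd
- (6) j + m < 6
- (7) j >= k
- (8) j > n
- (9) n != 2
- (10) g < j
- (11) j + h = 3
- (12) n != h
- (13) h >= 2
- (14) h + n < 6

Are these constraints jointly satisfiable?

From constraints 2 and 7: j ≥ k ≥ 3. From constraint 13: h ≥ 2. Hence j + h ≥ 5. But constraint 11 requires j + h = 3, and 3 < 5. Contradiction.

Unsatisfiable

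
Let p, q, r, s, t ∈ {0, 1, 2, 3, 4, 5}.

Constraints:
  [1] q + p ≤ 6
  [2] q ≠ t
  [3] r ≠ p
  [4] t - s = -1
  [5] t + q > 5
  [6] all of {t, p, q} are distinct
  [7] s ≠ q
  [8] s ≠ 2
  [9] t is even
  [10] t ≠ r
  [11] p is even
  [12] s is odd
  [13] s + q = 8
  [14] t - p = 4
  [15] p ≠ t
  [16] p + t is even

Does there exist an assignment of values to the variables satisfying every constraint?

Satisfiable

Setting (p, q, r, s, t) = (0, 3, 5, 5, 4) satisfies everything: constraint 1: q + p = 3; constraint 4: t - s = -1; constraint 5: t + q = 7, and the others follow.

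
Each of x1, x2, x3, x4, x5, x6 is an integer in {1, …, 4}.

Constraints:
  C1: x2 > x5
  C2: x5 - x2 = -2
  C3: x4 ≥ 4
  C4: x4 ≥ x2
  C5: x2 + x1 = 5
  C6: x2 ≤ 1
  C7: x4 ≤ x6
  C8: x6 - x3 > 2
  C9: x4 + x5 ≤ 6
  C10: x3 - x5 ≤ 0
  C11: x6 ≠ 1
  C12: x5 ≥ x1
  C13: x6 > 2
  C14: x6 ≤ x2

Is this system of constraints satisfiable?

Unsatisfiable

From constraints 3 and 7: x6 ≥ x4 and x4 ≥ 4, so x6 ≥ 4. From constraints 6 and 14: x6 ≤ x2 and x2 ≤ 1, so x6 ≤ 1. But 1 < 4, so no value of x6 works.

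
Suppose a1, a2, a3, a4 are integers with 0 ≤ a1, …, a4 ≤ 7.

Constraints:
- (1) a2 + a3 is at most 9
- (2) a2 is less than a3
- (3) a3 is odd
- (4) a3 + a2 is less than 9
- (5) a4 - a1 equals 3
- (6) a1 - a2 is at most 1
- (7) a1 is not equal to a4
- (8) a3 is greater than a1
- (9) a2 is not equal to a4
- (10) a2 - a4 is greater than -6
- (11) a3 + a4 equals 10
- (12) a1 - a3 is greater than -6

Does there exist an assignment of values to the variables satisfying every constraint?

Setting (a1, a2, a3, a4) = (2, 2, 5, 5) satisfies everything: constraint 1: a2 + a3 = 7; constraint 4: a3 + a2 = 7; constraint 5: a4 - a1 = 3, and the others follow.

Satisfiable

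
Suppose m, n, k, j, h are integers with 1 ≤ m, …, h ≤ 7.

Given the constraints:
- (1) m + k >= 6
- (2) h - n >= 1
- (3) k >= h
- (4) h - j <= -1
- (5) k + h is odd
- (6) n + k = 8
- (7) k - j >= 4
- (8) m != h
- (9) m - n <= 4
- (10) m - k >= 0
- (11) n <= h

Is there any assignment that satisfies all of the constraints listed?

Unsatisfiable

Constraints 2, 4, 7, 9, and 10 give k − j ≥ 4, j − h ≥ 1, h − n ≥ 1, n − m ≥ -4, m − k ≥ 0.
Adding all 5 inequalities: the left sides telescope to 0, and the right sides sum to 4 + 1 + 1 + (-4) + 0 = 2. So 0 ≥ 2, which is false.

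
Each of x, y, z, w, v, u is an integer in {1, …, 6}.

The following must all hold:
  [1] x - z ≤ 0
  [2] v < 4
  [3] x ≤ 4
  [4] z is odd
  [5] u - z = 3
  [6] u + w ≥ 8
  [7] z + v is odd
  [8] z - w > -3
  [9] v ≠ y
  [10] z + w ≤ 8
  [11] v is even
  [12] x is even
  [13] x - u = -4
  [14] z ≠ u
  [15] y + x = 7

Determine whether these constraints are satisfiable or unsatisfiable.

Try x = 2, y = 5, z = 3, w = 3, v = 2, u = 6.
Check constraint 1: x - z = -1; constraint 5: u - z = 3; constraint 6: u + w = 9. The remaining constraints are straightforward to verify.

Satisfiable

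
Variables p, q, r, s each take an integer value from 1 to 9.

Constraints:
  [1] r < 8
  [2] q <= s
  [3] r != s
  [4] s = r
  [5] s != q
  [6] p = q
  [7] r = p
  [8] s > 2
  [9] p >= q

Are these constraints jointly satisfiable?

From constraints 4, 6, and 7, s = r = p = q, so s = q. But constraint 5 says s ≠ q. Contradiction.

Unsatisfiable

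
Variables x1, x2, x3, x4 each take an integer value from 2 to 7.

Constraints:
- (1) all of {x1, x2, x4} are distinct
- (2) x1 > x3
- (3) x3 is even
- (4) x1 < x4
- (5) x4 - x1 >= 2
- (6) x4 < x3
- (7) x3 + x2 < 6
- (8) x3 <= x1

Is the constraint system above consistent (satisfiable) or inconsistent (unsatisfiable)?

Constraints 2, 4, and 6 give x3 < x1, x1 < x4, x4 < x3. Chaining: x3 < x1 < x4 < x3, which forces x3 < x3 — impossible.

Unsatisfiable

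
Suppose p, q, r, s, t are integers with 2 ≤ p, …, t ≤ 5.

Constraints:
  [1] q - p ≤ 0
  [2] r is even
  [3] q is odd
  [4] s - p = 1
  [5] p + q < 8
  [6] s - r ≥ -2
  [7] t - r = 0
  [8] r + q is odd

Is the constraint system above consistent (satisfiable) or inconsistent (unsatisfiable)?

Satisfiable

Take p = 3, q = 3, r = 4, s = 4, t = 4. Then constraint 1: q - p = 0; constraint 4: s - p = 1; constraint 5: p + q = 6, and every other listed constraint is also met.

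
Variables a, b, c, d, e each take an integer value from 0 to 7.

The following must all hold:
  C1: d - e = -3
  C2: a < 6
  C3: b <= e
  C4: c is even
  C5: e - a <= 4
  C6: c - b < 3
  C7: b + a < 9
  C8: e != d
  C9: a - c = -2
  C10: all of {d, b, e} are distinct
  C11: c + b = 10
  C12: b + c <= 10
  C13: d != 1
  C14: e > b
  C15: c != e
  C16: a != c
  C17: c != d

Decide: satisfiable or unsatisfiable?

Satisfiable

Try a = 4, b = 4, c = 6, d = 2, e = 5.
Check constraint 1: d - e = -3; constraint 5: e - a = 1; constraint 6: c - b = 2. The remaining constraints are straightforward to verify.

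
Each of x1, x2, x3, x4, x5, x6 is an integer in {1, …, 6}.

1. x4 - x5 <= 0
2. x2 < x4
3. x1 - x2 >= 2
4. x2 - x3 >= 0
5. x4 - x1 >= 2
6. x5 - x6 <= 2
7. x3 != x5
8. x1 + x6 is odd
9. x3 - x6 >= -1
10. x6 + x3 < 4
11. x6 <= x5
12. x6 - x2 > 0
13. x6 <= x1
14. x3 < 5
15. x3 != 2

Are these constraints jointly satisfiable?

Unsatisfiable

Constraints 1, 3, 4, 5, 6, and 9 give x5 − x4 ≥ 0, x4 − x1 ≥ 2, x1 − x2 ≥ 2, x2 − x3 ≥ 0, x3 − x6 ≥ -1, x6 − x5 ≥ -2.
Adding all 6 inequalities: the left sides telescope to 0, and the right sides sum to 0 + 2 + 2 + 0 + (-1) + (-2) = 1. So 0 ≥ 1, which is false.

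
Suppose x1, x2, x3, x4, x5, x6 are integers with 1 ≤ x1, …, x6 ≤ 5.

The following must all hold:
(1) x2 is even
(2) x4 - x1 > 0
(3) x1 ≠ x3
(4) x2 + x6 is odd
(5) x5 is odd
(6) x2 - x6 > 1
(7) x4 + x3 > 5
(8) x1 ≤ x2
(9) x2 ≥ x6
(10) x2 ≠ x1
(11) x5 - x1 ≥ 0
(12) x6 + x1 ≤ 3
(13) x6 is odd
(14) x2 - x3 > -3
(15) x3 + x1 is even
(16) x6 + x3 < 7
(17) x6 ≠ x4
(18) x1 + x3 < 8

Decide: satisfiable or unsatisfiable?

Satisfiable

Take x1 = 1, x2 = 4, x3 = 5, x4 = 3, x5 = 1, x6 = 1. Then constraint 2: x4 - x1 = 2; constraint 6: x2 - x6 = 3; constraint 7: x4 + x3 = 8, and every other listed constraint is also met.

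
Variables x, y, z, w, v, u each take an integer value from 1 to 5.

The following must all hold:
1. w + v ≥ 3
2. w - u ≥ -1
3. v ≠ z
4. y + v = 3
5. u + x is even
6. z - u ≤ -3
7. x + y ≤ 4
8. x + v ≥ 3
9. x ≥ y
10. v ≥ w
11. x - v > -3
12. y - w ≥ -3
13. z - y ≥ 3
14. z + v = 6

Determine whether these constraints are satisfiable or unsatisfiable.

Unsatisfiable

Constraints 2, 6, 12, and 13 give z − y ≥ 3, y − w ≥ -3, w − u ≥ -1, u − z ≥ 3.
Adding all 4 inequalities: the left sides telescope to 0, and the right sides sum to 3 + (-3) + (-1) + 3 = 2. So 0 ≥ 2, which is false.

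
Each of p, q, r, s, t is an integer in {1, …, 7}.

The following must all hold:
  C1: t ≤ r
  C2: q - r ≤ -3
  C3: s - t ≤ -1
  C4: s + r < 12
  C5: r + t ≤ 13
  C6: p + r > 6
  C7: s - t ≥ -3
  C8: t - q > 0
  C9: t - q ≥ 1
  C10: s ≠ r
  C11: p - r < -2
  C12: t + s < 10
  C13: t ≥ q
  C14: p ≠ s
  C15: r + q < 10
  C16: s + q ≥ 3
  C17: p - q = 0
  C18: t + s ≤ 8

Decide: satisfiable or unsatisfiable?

One satisfying assignment is p = 2, q = 2, r = 7, s = 3, t = 4.
For the less obvious constraints — constraint 2: q - r = -5; constraint 3: s - t = -1 — and the others hold by inspection.

Satisfiable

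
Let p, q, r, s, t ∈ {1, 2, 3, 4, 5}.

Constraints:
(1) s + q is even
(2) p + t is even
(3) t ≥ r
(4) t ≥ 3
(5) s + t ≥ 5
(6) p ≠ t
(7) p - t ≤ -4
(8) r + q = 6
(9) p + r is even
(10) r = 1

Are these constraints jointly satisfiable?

Try p = 1, q = 5, r = 1, s = 3, t = 5.
Check constraint 5: s + t = 8; constraint 7: p - t = -4. The remaining constraints are straightforward to verify.

Satisfiable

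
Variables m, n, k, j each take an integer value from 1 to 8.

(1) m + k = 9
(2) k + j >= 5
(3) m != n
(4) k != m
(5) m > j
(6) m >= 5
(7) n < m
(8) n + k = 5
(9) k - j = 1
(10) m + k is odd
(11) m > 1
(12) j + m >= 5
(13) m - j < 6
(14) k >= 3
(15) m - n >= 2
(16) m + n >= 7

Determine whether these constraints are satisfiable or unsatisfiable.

Satisfiable

One satisfying assignment is m = 6, n = 2, k = 3, j = 2.
For the less obvious constraints — constraint 1: m + k = 9; constraint 2: k + j = 5; constraint 8: n + k = 5 — and the others hold by inspection.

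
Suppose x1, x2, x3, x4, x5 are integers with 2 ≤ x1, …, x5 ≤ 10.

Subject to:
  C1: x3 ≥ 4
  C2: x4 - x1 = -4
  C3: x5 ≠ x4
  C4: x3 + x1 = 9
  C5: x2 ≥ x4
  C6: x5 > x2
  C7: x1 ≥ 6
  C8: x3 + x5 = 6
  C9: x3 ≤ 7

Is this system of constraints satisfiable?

From constraint 1: x3 ≥ 4. From constraint 7: x1 ≥ 6. Hence x3 + x1 ≥ 10. But constraint 4 requires x3 + x1 = 9, and 9 < 10. Contradiction.

Unsatisfiable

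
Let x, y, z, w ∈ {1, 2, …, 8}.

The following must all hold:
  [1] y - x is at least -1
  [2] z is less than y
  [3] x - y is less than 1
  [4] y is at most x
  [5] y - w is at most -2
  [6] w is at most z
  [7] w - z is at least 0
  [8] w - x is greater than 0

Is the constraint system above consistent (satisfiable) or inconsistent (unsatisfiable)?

Constraints 2, 4, 6, and 8 give w ≤ z, z < y, y ≤ x, x < w. Chaining: w ≤ z < y ≤ x < w, which forces w < w — impossible.

Unsatisfiable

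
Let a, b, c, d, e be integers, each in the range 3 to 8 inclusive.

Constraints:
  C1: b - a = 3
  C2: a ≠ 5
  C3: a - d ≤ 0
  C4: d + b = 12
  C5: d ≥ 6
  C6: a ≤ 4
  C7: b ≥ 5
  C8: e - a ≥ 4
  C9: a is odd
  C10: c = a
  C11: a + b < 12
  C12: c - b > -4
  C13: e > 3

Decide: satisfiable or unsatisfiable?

Satisfiable

Try a = 3, b = 6, c = 3, d = 6, e = 8.
Check constraint 1: b - a = 3; constraint 3: a - d = -3. The remaining constraints are straightforward to verify.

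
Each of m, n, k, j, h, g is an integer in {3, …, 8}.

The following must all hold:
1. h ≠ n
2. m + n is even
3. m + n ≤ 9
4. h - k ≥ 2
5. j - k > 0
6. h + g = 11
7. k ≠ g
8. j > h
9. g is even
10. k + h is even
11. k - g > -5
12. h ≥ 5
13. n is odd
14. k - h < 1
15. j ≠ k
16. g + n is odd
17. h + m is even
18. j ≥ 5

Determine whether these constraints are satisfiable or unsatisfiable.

Setting (m, n, k, j, h, g) = (5, 3, 3, 6, 5, 6) satisfies everything: constraint 3: m + n = 8; constraint 4: h - k = 2; constraint 5: j - k = 3, and the others follow.

Satisfiable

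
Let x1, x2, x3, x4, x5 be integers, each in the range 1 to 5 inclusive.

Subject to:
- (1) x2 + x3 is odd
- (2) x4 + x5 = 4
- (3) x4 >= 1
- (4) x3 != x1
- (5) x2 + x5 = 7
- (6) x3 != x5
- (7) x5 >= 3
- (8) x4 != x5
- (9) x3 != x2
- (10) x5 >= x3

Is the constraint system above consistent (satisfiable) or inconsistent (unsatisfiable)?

The assignment x1 = 3, x2 = 4, x3 = 1, x4 = 1, x5 = 3 works:
  constraint 1 holds since x2 + x3 = 5 is odd.
  constraint 2 holds since x4 + x5 = 4.
  constraint 5 holds since x2 + x5 = 7.
The rest check out directly.

Satisfiable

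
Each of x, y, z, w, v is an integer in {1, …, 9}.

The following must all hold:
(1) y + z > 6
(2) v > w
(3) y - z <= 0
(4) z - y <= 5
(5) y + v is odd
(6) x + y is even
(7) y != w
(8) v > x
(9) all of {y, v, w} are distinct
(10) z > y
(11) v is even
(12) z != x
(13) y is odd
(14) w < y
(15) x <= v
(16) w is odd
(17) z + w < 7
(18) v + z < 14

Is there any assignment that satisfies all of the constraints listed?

Take x = 1, y = 3, z = 5, w = 1, v = 8. Then constraint 1: y + z = 8; constraint 3: y - z = -2, and every other listed constraint is also met.

Satisfiable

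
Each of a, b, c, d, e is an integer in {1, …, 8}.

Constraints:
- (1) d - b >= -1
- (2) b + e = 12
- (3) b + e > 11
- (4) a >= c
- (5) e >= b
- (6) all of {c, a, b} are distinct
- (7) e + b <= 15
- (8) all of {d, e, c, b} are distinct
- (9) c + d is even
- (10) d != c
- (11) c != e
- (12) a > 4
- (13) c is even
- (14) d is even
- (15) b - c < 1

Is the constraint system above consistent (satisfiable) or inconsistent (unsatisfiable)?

Satisfiable

One satisfying assignment is a = 8, b = 5, c = 6, d = 4, e = 7.
For the less obvious constraints — constraint 1: d - b = -1; constraint 2: b + e = 12; constraint 3: b + e = 12 — and the others hold by inspection.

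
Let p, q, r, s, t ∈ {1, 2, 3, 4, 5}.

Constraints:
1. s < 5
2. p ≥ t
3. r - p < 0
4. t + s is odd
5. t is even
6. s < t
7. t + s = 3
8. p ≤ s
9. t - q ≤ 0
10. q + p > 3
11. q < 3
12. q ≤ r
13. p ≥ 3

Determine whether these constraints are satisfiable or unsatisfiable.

Unsatisfiable

Constraints 3, 6, 8, 9, and 12 give p ≤ s, s < t, t ≤ q, q ≤ r, r < p. Chaining: p ≤ s < t ≤ q ≤ r < p, which forces p < p — impossible.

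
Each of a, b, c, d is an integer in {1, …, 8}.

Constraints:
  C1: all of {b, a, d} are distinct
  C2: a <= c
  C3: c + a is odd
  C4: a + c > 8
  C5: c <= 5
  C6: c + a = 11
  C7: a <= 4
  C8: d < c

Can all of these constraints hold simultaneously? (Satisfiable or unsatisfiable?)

From constraint 5: c ≤ 5. From constraint 7: a ≤ 4. Hence c + a ≤ 9. But constraint 6 requires c + a = 11, and 11 > 9. Contradiction.

Unsatisfiable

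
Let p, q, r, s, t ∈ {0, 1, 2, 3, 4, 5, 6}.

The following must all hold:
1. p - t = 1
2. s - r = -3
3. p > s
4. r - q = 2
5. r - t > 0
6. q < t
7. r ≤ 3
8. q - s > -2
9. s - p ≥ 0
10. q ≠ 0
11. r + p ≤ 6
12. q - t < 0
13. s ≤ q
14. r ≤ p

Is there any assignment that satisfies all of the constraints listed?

Unsatisfiable

Constraints 5, 6, 9, 13, and 14 give q < t, t < r, r ≤ p, p ≤ s, s ≤ q. Chaining: q < t < r ≤ p ≤ s ≤ q, which forces q < q — impossible.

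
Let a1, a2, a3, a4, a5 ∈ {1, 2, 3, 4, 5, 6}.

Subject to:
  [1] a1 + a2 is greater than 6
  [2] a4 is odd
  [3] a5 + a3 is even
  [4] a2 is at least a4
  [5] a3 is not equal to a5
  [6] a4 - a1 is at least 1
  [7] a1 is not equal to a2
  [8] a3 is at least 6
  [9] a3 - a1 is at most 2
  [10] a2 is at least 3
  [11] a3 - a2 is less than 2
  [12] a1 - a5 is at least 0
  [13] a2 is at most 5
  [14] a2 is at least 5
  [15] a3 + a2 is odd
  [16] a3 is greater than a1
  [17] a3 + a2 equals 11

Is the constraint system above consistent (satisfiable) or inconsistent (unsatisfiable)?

Satisfiable

Try a1 = 4, a2 = 5, a3 = 6, a4 = 5, a5 = 2.
Check constraint 1: a1 + a2 = 9; constraint 6: a4 - a1 = 1; constraint 9: a3 - a1 = 2. The remaining constraints are straightforward to verify.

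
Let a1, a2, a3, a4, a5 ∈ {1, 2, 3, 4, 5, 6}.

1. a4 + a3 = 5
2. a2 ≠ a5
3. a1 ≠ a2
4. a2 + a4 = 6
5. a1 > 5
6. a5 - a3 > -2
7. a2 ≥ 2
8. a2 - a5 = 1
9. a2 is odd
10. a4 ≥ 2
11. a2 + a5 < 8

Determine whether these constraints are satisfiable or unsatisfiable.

Setting (a1, a2, a3, a4, a5) = (6, 3, 2, 3, 2) satisfies everything: constraint 1: a4 + a3 = 5; constraint 4: a2 + a4 = 6; constraint 6: a5 - a3 = 0, and the others follow.

Satisfiable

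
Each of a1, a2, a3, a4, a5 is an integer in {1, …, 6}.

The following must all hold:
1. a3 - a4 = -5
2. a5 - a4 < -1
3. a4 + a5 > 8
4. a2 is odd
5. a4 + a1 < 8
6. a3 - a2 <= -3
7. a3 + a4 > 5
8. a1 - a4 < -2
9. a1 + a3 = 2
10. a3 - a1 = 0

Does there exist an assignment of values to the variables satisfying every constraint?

Satisfiable

The assignment a1 = 1, a2 = 5, a3 = 1, a4 = 6, a5 = 4 works:
  constraint 1 holds since a3 - a4 = -5.
  constraint 2 holds since a5 - a4 = -2.
  constraint 3 holds since a4 + a5 = 10.
The rest check out directly.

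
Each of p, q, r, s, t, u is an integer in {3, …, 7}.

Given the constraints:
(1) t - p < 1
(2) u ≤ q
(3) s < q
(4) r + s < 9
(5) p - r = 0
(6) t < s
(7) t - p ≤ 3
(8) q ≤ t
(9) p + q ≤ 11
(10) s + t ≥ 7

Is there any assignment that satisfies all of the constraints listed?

Unsatisfiable

Constraints 3, 6, and 8 give q ≤ t, t < s, s < q. Chaining: q ≤ t < s < q, which forces q < q — impossible.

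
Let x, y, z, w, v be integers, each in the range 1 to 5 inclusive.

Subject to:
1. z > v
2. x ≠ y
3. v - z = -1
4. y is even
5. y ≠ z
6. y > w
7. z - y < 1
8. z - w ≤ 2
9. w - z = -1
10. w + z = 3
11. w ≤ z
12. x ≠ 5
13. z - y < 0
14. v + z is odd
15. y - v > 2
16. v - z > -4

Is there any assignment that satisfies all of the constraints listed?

Try x = 1, y = 4, z = 2, w = 1, v = 1.
Check constraint 3: v - z = -1; constraint 7: z - y = -2; constraint 8: z - w = 1. The remaining constraints are straightforward to verify.

Satisfiable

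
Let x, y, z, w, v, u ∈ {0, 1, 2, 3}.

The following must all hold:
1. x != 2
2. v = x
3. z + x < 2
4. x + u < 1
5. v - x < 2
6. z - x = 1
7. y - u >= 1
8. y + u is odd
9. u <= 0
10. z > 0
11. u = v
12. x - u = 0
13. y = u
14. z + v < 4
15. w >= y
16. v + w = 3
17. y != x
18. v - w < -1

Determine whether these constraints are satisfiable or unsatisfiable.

From constraints 2, 11, and 13, y = u = v = x, so y = x. But constraint 17 says y ≠ x. Contradiction.

Unsatisfiable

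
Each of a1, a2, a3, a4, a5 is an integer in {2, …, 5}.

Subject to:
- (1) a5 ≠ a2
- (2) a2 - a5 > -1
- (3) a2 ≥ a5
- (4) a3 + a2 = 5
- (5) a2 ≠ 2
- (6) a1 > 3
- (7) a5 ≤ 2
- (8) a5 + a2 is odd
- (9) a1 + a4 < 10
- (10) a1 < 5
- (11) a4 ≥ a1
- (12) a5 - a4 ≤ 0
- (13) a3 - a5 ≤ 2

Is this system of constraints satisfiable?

Satisfiable

Take a1 = 4, a2 = 3, a3 = 2, a4 = 4, a5 = 2. Then constraint 2: a2 - a5 = 1; constraint 4: a3 + a2 = 5; constraint 9: a1 + a4 = 8, and every other listed constraint is also met.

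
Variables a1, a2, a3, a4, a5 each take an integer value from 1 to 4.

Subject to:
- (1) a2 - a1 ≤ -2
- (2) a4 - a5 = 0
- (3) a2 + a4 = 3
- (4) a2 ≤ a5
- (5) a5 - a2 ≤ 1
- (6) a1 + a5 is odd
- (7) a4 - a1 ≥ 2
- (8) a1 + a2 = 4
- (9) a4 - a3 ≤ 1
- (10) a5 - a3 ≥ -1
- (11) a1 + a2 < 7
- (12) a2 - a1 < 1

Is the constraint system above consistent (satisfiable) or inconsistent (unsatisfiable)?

Unsatisfiable

Constraints 1, 5, 7, 9, and 10 give a3 − a4 ≥ -1, a4 − a1 ≥ 2, a1 − a2 ≥ 2, a2 − a5 ≥ -1, a5 − a3 ≥ -1.
Adding all 5 inequalities: the left sides telescope to 0, and the right sides sum to (-1) + 2 + 2 + (-1) + (-1) = 1. So 0 ≥ 1, which is false.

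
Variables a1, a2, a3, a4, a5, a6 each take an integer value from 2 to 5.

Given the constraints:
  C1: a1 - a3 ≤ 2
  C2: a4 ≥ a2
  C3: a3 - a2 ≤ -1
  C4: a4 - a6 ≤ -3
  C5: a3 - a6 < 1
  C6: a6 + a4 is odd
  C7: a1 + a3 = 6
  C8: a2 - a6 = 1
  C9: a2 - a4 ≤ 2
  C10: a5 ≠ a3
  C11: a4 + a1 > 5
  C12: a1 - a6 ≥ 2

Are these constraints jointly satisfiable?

Constraints 1, 3, 4, 9, and 12 give a4 − a2 ≥ -2, a2 − a3 ≥ 1, a3 − a1 ≥ -2, a1 − a6 ≥ 2, a6 − a4 ≥ 3.
Adding all 5 inequalities: the left sides telescope to 0, and the right sides sum to (-2) + 1 + (-2) + 2 + 3 = 2. So 0 ≥ 2, which is false.

Unsatisfiable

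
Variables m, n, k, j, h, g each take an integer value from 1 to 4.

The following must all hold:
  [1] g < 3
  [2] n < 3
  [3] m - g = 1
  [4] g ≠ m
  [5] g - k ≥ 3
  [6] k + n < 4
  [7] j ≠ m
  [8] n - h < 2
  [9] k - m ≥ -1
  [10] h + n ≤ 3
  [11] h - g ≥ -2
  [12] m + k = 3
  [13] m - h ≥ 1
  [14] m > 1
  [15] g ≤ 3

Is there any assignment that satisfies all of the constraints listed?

Constraints 5, 9, 11, and 13 give k − m ≥ -1, m − h ≥ 1, h − g ≥ -2, g − k ≥ 3.
Adding all 4 inequalities: the left sides telescope to 0, and the right sides sum to (-1) + 1 + (-2) + 3 = 1. So 0 ≥ 1, which is false.

Unsatisfiable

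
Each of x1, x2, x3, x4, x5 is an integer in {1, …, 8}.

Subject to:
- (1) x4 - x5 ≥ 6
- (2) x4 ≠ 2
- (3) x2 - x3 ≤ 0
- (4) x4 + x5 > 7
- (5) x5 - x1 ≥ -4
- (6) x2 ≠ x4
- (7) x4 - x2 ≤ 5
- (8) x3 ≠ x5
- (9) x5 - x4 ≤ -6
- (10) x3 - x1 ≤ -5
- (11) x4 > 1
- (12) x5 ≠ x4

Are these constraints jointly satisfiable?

Constraints 3, 5, 7, 9, and 10 give x5 − x1 ≥ -4, x1 − x3 ≥ 5, x3 − x2 ≥ 0, x2 − x4 ≥ -5, x4 − x5 ≥ 6.
Adding all 5 inequalities: the left sides telescope to 0, and the right sides sum to (-4) + 5 + 0 + (-5) + 6 = 2. So 0 ≥ 2, which is false.

Unsatisfiable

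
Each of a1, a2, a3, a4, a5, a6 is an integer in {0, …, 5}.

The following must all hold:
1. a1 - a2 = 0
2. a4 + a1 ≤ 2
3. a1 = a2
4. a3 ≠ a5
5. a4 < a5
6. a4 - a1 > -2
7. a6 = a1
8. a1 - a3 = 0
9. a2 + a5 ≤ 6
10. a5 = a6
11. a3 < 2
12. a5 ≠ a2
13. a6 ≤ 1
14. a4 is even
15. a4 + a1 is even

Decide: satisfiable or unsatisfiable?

Unsatisfiable

From constraints 3, 7, and 10, a5 = a6 = a1 = a2, so a5 = a2. But constraint 12 says a5 ≠ a2. Contradiction.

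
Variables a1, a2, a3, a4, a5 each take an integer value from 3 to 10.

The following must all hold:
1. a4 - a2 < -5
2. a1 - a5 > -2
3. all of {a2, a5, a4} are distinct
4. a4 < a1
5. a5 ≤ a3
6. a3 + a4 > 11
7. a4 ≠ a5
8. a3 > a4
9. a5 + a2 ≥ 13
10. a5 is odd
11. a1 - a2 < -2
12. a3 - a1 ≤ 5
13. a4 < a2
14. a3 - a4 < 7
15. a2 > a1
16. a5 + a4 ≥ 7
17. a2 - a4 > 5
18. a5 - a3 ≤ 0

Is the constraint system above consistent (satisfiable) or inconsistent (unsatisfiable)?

The assignment a1 = 6, a2 = 9, a3 = 9, a4 = 3, a5 = 7 works:
  constraint 1 holds since a4 - a2 = -6.
  constraint 2 holds since a1 - a5 = -1.
The rest check out directly.

Satisfiable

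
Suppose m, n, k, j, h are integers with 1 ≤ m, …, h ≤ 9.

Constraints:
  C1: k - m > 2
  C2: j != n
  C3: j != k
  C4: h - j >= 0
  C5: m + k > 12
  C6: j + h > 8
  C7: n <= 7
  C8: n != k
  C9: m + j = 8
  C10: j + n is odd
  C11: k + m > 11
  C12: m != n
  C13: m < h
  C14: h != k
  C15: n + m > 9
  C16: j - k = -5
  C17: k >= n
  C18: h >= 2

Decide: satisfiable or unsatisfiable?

One satisfying assignment is m = 4, n = 7, k = 9, j = 4, h = 7.
For the less obvious constraints — constraint 1: k - m = 5; constraint 4: h - j = 3 — and the others hold by inspection.

Satisfiable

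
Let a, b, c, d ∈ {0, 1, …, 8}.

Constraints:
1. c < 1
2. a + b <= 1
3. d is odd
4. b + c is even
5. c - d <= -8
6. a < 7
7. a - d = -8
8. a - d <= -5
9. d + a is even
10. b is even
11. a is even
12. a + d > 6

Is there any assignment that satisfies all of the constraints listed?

Unsatisfiable

Constraint 3 makes d odd and constraint 11 makes a even, so d + a must be odd. Constraint 9 says d + a is even — contradiction.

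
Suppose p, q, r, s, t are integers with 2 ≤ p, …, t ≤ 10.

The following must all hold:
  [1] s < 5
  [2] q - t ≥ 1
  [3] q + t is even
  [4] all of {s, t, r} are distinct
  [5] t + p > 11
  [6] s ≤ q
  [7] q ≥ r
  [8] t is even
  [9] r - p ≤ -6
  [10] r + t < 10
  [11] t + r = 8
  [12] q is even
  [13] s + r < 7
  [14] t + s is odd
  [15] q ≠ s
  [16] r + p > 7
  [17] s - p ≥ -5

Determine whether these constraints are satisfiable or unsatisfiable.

Satisfiable

One satisfying assignment is p = 8, q = 8, r = 2, s = 3, t = 6.
For the less obvious constraints — constraint 2: q - t = 2; constraint 5: t + p = 14; constraint 9: r - p = -6 — and the others hold by inspection.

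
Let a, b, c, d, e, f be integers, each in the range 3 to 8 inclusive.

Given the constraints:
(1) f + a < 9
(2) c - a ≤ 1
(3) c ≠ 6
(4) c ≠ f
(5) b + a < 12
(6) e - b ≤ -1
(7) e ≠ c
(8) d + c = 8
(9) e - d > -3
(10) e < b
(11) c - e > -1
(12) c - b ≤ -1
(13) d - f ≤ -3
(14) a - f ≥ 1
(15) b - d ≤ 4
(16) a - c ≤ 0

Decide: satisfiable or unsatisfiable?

Unsatisfiable

Constraints 12, 13, 14, 15, and 16 give b − c ≥ 1, c − a ≥ 0, a − f ≥ 1, f − d ≥ 3, d − b ≥ -4.
Adding all 5 inequalities: the left sides telescope to 0, and the right sides sum to 1 + 0 + 1 + 3 + (-4) = 1. So 0 ≥ 1, which is false.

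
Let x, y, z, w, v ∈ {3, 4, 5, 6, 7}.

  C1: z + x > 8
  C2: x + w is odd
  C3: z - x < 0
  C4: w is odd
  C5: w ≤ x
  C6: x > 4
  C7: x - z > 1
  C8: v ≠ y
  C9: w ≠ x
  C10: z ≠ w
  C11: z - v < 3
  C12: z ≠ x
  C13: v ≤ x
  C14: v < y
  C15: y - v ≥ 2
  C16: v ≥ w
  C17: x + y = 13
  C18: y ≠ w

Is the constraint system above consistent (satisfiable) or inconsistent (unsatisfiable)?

Satisfiable

Setting (x, y, z, w, v) = (6, 7, 4, 3, 3) satisfies everything: constraint 1: z + x = 10; constraint 3: z - x = -2; constraint 7: x - z = 2, and the others follow.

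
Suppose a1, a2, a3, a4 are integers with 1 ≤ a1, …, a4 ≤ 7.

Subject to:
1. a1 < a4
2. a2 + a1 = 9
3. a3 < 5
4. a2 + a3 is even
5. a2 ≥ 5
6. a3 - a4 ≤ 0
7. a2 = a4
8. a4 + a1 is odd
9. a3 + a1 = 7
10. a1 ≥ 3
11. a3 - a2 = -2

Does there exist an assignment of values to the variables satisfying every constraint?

Satisfiable

Setting (a1, a2, a3, a4) = (3, 6, 4, 6) satisfies everything: constraint 2: a2 + a1 = 9; constraint 6: a3 - a4 = -2, and the others follow.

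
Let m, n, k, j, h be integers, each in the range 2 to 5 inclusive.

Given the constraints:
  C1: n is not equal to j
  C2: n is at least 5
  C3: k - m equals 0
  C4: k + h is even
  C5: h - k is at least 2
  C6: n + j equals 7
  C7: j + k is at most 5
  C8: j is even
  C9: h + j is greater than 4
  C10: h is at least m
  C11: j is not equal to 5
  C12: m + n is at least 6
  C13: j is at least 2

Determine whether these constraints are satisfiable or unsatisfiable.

Setting (m, n, k, j, h) = (2, 5, 2, 2, 4) satisfies everything: constraint 3: k - m = 0; constraint 5: h - k = 2; constraint 6: n + j = 7, and the others follow.

Satisfiable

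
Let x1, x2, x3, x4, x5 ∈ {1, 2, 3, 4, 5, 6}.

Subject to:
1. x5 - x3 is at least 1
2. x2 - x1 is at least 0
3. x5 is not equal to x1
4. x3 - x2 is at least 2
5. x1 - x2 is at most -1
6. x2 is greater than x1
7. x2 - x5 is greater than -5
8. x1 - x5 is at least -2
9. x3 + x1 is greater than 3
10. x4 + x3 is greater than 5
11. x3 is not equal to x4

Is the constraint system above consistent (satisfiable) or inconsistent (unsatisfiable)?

Unsatisfiable

Constraints 1, 4, 5, and 8 give x3 − x2 ≥ 2, x2 − x1 ≥ 1, x1 − x5 ≥ -2, x5 − x3 ≥ 1.
Adding all 4 inequalities: the left sides telescope to 0, and the right sides sum to 2 + 1 + (-2) + 1 = 2. So 0 ≥ 2, which is false.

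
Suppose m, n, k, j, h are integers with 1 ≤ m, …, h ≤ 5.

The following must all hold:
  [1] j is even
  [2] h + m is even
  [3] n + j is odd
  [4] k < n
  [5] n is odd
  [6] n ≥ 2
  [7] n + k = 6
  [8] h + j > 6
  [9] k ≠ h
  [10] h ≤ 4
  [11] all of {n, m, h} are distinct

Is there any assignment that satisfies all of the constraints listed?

Satisfiable

One satisfying assignment is m = 1, n = 5, k = 1, j = 4, h = 3.
For the less obvious constraints — constraint 7: n + k = 6; constraint 8: h + j = 7 — and the others hold by inspection.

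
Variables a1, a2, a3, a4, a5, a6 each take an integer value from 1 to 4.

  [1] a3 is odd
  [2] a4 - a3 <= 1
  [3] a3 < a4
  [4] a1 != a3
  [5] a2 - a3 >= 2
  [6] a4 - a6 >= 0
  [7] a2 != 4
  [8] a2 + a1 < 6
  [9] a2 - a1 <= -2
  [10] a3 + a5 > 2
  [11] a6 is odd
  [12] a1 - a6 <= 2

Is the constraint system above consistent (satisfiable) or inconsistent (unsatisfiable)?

Constraints 2, 5, 6, 9, and 12 give a3 − a4 ≥ -1, a4 − a6 ≥ 0, a6 − a1 ≥ -2, a1 − a2 ≥ 2, a2 − a3 ≥ 2.
Adding all 5 inequalities: the left sides telescope to 0, and the right sides sum to (-1) + 0 + (-2) + 2 + 2 = 1. So 0 ≥ 1, which is false.

Unsatisfiable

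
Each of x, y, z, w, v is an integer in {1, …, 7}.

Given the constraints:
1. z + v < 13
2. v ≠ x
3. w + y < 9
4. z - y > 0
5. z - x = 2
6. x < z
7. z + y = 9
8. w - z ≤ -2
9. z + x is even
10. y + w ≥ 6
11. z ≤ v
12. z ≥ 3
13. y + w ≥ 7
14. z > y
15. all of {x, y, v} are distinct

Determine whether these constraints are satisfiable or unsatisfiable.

One satisfying assignment is x = 3, y = 4, z = 5, w = 3, v = 7.
For the less obvious constraints — constraint 1: z + v = 12; constraint 3: w + y = 7; constraint 4: z - y = 1 — and the others hold by inspection.

Satisfiable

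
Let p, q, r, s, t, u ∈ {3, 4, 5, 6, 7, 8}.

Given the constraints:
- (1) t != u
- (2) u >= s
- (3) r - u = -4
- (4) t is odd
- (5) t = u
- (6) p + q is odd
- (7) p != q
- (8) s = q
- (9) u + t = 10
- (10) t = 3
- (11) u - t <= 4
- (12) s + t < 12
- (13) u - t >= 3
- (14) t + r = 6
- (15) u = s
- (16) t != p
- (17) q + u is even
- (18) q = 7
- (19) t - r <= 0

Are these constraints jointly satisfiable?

Constraint 10 fixes t = 3 and constraint 18 fixes q = 7. Constraints 5, 8, and 15 give t = u = s = q, so t = q. But 3 ≠ 7 — contradiction.

Unsatisfiable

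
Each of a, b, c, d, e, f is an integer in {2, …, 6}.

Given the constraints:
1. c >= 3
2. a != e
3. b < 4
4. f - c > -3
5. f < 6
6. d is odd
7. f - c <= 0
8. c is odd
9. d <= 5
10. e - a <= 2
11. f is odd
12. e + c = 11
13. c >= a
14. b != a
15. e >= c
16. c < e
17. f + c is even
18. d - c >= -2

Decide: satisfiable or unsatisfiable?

The assignment a = 4, b = 2, c = 5, d = 5, e = 6, f = 5 works:
  constraint 4 holds since f - c = 0.
  constraint 7 holds since f - c = 0.
  constraint 10 holds since e - a = 2.
The rest check out directly.

Satisfiable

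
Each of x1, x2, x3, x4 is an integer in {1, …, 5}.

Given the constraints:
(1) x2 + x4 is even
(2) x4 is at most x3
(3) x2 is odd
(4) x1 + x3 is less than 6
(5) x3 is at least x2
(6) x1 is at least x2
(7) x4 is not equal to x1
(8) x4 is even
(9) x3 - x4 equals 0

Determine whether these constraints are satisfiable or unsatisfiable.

Unsatisfiable

Constraint 3 makes x2 odd and constraint 8 makes x4 even, so x2 + x4 must be odd. Constraint 1 says x2 + x4 is even — contradiction.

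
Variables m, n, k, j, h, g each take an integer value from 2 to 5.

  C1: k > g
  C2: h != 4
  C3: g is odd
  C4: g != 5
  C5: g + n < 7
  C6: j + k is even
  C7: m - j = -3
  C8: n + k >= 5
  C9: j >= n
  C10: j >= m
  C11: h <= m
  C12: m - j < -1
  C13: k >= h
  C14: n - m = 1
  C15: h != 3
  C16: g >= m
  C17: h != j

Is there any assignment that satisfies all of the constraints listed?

Take m = 2, n = 3, k = 5, j = 5, h = 2, g = 3. Then constraint 5: g + n = 6; constraint 7: m - j = -3; constraint 8: n + k = 8, and every other listed constraint is also met.

Satisfiable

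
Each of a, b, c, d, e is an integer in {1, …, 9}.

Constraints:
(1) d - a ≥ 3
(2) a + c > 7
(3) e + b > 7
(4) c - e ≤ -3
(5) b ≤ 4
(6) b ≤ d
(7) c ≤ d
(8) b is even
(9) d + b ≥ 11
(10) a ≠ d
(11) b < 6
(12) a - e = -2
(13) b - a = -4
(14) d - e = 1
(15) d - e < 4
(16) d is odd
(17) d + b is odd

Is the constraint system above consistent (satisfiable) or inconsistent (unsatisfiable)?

Satisfiable

Take a = 6, b = 2, c = 4, d = 9, e = 8. Then constraint 1: d - a = 3; constraint 2: a + c = 10; constraint 3: e + b = 10, and every other listed constraint is also met.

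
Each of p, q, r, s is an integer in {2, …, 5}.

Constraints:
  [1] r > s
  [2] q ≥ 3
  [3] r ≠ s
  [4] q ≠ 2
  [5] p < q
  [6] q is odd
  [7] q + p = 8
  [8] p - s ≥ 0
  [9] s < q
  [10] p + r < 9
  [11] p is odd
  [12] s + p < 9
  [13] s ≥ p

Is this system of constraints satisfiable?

Satisfiable

The assignment p = 3, q = 5, r = 4, s = 3 works:
  constraint 7 holds since q + p = 8.
  constraint 8 holds since p - s = 0.
The rest check out directly.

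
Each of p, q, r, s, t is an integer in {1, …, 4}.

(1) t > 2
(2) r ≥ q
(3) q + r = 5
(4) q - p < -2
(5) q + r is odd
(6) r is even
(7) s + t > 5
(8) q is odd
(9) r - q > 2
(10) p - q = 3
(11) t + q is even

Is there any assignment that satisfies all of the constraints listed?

The assignment p = 4, q = 1, r = 4, s = 4, t = 3 works:
  constraint 3 holds since q + r = 5.
  constraint 4 holds since q - p = -3.
The rest check out directly.

Satisfiable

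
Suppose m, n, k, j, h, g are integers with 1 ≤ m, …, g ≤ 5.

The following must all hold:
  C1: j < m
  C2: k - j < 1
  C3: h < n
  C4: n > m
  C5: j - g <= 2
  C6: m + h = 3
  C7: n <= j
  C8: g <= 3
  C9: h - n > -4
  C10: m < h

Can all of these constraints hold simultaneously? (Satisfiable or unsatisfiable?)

Constraints 1, 3, 7, and 10 give m < h, h < n, n ≤ j, j < m. Chaining: m < h < n ≤ j < m, which forces m < m — impossible.

Unsatisfiable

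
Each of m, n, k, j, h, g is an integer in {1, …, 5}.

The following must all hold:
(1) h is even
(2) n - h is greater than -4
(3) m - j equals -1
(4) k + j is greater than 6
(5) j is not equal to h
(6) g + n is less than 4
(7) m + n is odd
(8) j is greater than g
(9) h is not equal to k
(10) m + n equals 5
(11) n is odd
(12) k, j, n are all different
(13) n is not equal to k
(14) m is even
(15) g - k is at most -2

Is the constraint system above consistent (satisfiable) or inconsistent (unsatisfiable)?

One satisfying assignment is m = 4, n = 1, k = 4, j = 5, h = 2, g = 2.
For the less obvious constraints — constraint 2: n - h = -1; constraint 3: m - j = -1; constraint 4: k + j = 9 — and the others hold by inspection.

Satisfiable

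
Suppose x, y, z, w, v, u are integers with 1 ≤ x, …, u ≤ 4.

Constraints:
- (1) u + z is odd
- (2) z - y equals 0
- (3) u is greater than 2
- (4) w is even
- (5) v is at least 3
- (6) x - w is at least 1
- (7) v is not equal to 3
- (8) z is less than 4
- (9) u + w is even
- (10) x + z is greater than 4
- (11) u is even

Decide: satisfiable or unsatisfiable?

Satisfiable

One satisfying assignment is x = 4, y = 1, z = 1, w = 2, v = 4, u = 4.
For the less obvious constraints — constraint 2: z - y = 0; constraint 6: x - w = 2; constraint 10: x + z = 5 — and the others hold by inspection.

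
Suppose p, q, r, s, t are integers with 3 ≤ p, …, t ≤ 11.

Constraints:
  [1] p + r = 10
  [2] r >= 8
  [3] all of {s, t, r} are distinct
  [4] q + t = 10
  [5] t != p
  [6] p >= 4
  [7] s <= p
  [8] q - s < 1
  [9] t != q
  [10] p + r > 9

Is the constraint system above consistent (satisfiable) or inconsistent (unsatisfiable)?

From constraint 6: p ≥ 4. From constraint 2: r ≥ 8. Hence p + r ≥ 12. But constraint 1 requires p + r = 10, and 10 < 12. Contradiction.

Unsatisfiable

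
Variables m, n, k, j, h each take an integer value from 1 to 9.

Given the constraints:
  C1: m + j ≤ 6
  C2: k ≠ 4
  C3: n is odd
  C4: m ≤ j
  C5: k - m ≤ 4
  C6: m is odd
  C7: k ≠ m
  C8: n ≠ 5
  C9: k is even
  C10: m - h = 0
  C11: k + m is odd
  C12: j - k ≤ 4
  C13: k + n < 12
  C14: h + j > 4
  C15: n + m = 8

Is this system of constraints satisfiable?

Take m = 1, n = 7, k = 2, j = 5, h = 1. Then constraint 1: m + j = 6; constraint 5: k - m = 1; constraint 10: m - h = 0, and every other listed constraint is also met.

Satisfiable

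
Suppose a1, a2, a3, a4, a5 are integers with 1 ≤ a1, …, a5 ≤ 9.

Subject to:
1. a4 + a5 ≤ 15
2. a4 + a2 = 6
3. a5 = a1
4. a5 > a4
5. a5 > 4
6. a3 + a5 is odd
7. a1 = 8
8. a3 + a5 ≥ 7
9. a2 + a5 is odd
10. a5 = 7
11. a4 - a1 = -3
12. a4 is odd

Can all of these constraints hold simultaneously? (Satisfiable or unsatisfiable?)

Unsatisfiable

Constraint 10 fixes a5 = 7 and constraint 7 fixes a1 = 8, but constraint 3 requires a5 = a1. Since 7 ≠ 8, contradiction.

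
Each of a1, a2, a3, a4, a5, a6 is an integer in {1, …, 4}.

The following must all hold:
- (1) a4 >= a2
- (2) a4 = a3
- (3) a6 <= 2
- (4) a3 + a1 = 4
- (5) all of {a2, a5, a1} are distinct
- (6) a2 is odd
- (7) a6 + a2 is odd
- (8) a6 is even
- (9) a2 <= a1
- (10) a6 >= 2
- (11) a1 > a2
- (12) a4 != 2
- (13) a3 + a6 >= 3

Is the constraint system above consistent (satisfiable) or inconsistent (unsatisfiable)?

Satisfiable

Try a1 = 3, a2 = 1, a3 = 1, a4 = 1, a5 = 4, a6 = 2.
Check constraint 4: a3 + a1 = 4; constraint 5: values 1, 4, 3 are distinct; constraint 13: a3 + a6 = 3. The remaining constraints are straightforward to verify.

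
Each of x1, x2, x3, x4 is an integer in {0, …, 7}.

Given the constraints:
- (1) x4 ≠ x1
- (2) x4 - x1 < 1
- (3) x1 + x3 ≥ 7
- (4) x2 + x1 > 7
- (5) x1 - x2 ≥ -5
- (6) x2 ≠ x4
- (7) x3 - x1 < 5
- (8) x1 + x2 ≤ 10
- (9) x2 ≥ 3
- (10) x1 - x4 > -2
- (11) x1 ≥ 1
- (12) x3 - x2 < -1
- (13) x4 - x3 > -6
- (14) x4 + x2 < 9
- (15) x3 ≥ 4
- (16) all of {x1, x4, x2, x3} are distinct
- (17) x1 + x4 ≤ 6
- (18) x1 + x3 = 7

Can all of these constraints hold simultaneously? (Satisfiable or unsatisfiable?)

The assignment x1 = 2, x2 = 7, x3 = 5, x4 = 1 works:
  constraint 2 holds since x4 - x1 = -1.
  constraint 3 holds since x1 + x3 = 7.
  constraint 4 holds since x2 + x1 = 9.
The rest check out directly.

Satisfiable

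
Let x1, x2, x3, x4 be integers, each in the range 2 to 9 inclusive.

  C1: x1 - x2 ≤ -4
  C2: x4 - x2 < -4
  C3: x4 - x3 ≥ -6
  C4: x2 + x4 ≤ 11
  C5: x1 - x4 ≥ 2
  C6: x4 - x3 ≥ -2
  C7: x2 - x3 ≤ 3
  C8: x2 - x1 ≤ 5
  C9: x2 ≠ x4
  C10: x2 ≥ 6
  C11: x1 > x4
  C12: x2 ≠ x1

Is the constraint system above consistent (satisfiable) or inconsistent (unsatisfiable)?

Constraints 1, 5, 6, and 7 give x3 − x2 ≥ -3, x2 − x1 ≥ 4, x1 − x4 ≥ 2, x4 − x3 ≥ -2.
Adding all 4 inequalities: the left sides telescope to 0, and the right sides sum to (-3) + 4 + 2 + (-2) = 1. So 0 ≥ 1, which is false.

Unsatisfiable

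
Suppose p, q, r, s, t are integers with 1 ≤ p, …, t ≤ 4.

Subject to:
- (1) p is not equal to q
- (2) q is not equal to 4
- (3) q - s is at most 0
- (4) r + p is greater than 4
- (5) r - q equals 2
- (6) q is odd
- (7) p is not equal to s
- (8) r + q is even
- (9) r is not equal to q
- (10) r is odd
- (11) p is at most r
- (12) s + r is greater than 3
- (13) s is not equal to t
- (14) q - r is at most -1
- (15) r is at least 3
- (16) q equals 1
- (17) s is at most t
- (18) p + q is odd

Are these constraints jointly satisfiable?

Setting (p, q, r, s, t) = (2, 1, 3, 1, 3) satisfies everything: constraint 3: q - s = 0; constraint 4: r + p = 5; constraint 5: r - q = 2, and the others follow.

Satisfiable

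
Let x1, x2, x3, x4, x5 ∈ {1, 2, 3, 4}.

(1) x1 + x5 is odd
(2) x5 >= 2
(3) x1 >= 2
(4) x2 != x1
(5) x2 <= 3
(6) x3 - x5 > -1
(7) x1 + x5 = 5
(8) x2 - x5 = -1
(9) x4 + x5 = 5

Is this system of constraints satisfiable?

Satisfiable

Try x1 = 3, x2 = 1, x3 = 4, x4 = 3, x5 = 2.
Check constraint 6: x3 - x5 = 2; constraint 7: x1 + x5 = 5. The remaining constraints are straightforward to verify.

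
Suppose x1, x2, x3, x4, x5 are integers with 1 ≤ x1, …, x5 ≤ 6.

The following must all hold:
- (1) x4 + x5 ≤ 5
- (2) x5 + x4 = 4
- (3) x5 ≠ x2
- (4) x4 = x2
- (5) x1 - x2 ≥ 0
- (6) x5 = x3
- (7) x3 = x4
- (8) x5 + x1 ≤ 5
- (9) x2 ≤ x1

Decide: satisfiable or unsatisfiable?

Unsatisfiable

From constraints 4, 6, and 7, x5 = x3 = x4 = x2, so x5 = x2. But constraint 3 says x5 ≠ x2. Contradiction.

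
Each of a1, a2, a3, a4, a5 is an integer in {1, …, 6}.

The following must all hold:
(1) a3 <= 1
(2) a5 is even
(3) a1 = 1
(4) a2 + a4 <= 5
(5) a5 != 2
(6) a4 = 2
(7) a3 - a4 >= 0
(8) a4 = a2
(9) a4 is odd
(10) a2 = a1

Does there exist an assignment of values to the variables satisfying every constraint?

Unsatisfiable

Constraint 6 fixes a4 = 2 and constraint 3 fixes a1 = 1. Constraints 8 and 10 give a4 = a2 = a1, so a4 = a1. But 2 ≠ 1 — contradiction.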